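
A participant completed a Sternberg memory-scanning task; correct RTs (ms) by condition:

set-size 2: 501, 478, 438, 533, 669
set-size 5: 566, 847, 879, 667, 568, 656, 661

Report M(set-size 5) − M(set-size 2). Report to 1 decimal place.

168.2 ms

M(set-size 2) = 2619/5 = 523.800
M(set-size 5) = 4844/7 = 692.000
Difference = 692.000 − 523.800 = 168.200 ms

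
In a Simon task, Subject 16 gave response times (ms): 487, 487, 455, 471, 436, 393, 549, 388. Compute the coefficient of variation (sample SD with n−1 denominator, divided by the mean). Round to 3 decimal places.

n = 8, Σ = 3666, M = 458.2500
Σ(x−M)² = 19749.500; s = √(19749.500/7) = 53.1164
CV = 53.1164 / 458.2500 = 0.11591

0.116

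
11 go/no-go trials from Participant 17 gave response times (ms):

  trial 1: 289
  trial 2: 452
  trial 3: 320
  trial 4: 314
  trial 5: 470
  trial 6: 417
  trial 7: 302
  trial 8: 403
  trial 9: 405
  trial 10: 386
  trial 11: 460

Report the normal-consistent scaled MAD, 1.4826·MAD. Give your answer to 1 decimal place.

Sorted: 289, 302, 314, 320, 386, 403, 405, 417, 452, 460, 470 → median = 403
|x − 403| sorted: 0, 2, 14, 17, 49, 57, 67, 83, 89, 101, 114 → MAD = 57
Robust SD ≈ 1.4826 × 57 = 84.508

84.5 ms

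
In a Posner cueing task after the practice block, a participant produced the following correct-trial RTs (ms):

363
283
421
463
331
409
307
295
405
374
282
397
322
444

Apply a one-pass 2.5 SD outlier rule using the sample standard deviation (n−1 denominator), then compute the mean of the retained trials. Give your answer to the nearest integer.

n = 14, ΣRT = 5096, M = 364.000
Σ(x−M)² = 48494.00; s = √(48494.00/13) = 61.076
Cutoffs: 364.000 ± 2.5·61.076 → [211.3, 516.7]
No RTs fall outside the cutoffs; all 14 retained. Mean = 5096/14 = 364.000

364 ms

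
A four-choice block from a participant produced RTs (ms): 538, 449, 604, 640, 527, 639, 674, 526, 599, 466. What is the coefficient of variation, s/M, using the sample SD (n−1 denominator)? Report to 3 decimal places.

0.135

n = 10, Σ = 5662, M = 566.2000
Σ(x−M)² = 52595.600; s = √(52595.600/9) = 76.4458
CV = 76.4458 / 566.2000 = 0.13502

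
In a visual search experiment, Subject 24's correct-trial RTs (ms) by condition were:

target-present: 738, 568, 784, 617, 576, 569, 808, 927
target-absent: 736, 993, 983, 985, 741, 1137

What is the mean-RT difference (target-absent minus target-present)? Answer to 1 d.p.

230.8 ms

M(target-present) = 5587/8 = 698.375
M(target-absent) = 5575/6 = 929.167
Difference = 929.167 − 698.375 = 230.792 ms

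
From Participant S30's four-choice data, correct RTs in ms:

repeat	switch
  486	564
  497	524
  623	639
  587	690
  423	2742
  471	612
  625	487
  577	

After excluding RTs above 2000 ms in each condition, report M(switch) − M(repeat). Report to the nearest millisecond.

50 ms

switch: exclude 2742
M(repeat) = 4289/8 = 536.125
M(switch) = 3516/6 = 586.000
Difference = 586.000 − 536.125 = 49.875 ms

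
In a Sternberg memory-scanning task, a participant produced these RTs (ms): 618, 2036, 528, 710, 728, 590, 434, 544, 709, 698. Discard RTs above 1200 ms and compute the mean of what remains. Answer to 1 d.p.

617.7 ms

Excluded: 2036
Retained (n=9): Σ = 5559
Mean = 5559/9 = 617.6667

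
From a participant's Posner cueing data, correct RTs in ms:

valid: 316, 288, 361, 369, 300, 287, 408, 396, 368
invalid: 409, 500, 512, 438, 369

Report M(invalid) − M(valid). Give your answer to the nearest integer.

102 ms

M(valid) = 3093/9 = 343.667
M(invalid) = 2228/5 = 445.600
Difference = 445.600 − 343.667 = 101.933 ms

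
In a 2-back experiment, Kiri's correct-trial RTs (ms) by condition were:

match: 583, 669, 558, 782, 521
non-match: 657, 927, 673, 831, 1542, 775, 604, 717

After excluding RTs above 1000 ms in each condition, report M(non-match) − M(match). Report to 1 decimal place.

118.0 ms

non-match: exclude 1542
M(match) = 3113/5 = 622.600
M(non-match) = 5184/7 = 740.571
Difference = 740.571 − 622.600 = 117.971 ms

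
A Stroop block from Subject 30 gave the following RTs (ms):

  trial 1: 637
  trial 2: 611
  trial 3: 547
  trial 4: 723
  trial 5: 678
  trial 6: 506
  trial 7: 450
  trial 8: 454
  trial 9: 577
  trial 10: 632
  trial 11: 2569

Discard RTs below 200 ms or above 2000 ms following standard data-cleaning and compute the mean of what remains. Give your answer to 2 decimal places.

581.50 ms

Excluded: 2569
Retained (n=10): Σ = 5815
Mean = 5815/10 = 581.5000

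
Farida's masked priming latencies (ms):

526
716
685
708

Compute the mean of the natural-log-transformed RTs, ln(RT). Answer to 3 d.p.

ln(RT): 6.2653, 6.5737, 6.5294, 6.5624
Σ ln(RT) = 25.9308
Mean = 25.9308/4 = 6.48271

6.483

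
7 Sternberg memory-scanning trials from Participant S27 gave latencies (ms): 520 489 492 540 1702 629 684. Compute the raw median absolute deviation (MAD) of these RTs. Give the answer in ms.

Sorted: 489, 492, 520, 540, 629, 684, 1702 → median = 540
|x − 540|: 20, 51, 48, 0, 1162, 89, 144
Sorted deviations: 0, 20, 48, 51, 89, 144, 1162 → MAD = 51

51 ms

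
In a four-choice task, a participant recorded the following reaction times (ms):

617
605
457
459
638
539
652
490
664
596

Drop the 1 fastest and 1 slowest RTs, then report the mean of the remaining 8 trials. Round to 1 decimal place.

Sorted: 457, 459, 490, 539, 596, 605, 617, 638, 652, 664
Drop lowest 1 (457) and highest 1 (664)
Remaining (n=8): Σ = 4596, mean = 4596/8 = 574.500

574.5 ms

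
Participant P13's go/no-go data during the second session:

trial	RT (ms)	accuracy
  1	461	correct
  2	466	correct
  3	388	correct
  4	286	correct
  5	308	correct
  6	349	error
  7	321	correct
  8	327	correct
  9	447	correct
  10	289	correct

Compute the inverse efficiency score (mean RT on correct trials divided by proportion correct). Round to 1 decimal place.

Correct trials (n=9): 461, 466, 388, 286, 308, 321, 327, 447, 289
Mean correct RT = 3293/9 = 365.8889 ms
Proportion correct = 9/10
IES = 365.8889 / (9/10) = 406.543 ms

406.5 ms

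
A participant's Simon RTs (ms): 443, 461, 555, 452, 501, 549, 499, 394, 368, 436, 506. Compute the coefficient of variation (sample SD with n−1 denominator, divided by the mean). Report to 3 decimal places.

0.126

n = 11, Σ = 5164, M = 469.4545
Σ(x−M)² = 35030.727; s = √(35030.727/10) = 59.1868
CV = 59.1868 / 469.4545 = 0.12608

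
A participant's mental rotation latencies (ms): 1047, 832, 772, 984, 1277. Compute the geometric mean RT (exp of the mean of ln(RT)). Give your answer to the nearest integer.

967 ms

ln(RT): 6.9537, 6.7238, 6.6490, 6.8916, 7.1523
Mean ln(RT) = 34.3704/5 = 6.87408
Geometric mean = exp(6.87408) = 966.88 ms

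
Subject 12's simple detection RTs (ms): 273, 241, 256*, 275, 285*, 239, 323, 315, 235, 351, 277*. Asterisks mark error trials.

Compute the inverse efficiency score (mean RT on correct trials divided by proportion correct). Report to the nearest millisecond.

387 ms

Correct trials (n=8): 273, 241, 275, 239, 323, 315, 235, 351
Mean correct RT = 2252/8 = 281.5000 ms
Proportion correct = 8/11
IES = 281.5000 / (8/11) = 387.062 ms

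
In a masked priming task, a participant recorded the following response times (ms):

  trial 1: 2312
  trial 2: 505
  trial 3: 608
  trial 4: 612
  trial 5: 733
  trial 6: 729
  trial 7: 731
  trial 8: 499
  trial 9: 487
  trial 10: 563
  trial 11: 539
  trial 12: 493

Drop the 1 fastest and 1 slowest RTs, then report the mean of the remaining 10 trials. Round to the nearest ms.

601 ms

Sorted: 487, 493, 499, 505, 539, 563, 608, 612, 729, 731, 733, 2312
Drop lowest 1 (487) and highest 1 (2312)
Remaining (n=10): Σ = 6012, mean = 6012/10 = 601.200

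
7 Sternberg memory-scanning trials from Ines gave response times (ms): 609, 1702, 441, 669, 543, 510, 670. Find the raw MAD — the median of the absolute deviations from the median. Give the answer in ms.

Sorted: 441, 510, 543, 609, 669, 670, 1702 → median = 609
|x − 609|: 0, 1093, 168, 60, 66, 99, 61
Sorted deviations: 0, 60, 61, 66, 99, 168, 1093 → MAD = 66

66 ms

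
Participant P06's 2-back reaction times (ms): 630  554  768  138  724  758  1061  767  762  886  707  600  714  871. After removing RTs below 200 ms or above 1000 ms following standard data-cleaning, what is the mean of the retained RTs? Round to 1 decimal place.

728.4 ms

Excluded: 138, 1061
Retained (n=12): Σ = 8741
Mean = 8741/12 = 728.4167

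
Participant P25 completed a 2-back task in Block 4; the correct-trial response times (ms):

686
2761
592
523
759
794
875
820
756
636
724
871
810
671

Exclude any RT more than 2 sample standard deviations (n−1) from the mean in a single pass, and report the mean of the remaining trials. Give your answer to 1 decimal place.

732.1 ms

n = 14, ΣRT = 12278, M = 877.000
Σ(x−M)² = 3959636.00; s = √(3959636.00/13) = 551.894
Cutoffs: 877.000 ± 2·551.894 → [-226.8, 1980.8]
Outside: 2761 → excluded.
Retained (n=13): Σ = 9517, mean = 9517/13 = 732.077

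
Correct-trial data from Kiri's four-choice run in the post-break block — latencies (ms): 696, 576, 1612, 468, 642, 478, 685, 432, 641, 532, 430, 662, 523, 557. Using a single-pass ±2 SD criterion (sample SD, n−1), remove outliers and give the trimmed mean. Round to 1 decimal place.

563.2 ms

n = 14, ΣRT = 8934, M = 638.143
Σ(x−M)² = 1129915.71; s = √(1129915.71/13) = 294.816
Cutoffs: 638.143 ± 2·294.816 → [48.5, 1227.8]
Outside: 1612 → excluded.
Retained (n=13): Σ = 7322, mean = 7322/13 = 563.231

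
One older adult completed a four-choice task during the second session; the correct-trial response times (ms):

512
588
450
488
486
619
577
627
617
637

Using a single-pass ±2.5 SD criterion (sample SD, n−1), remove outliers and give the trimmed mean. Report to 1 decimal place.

n = 10, ΣRT = 5601, M = 560.100
Σ(x−M)² = 43284.90; s = √(43284.90/9) = 69.350
Cutoffs: 560.100 ± 2.5·69.350 → [386.7, 733.5]
No RTs fall outside the cutoffs; all 10 retained. Mean = 5601/10 = 560.100

560.1 ms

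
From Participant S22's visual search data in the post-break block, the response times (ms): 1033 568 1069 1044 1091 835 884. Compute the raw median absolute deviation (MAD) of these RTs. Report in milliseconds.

Sorted: 568, 835, 884, 1033, 1044, 1069, 1091 → median = 1033
|x − 1033|: 0, 465, 36, 11, 58, 198, 149
Sorted deviations: 0, 11, 36, 58, 149, 198, 465 → MAD = 58

58 ms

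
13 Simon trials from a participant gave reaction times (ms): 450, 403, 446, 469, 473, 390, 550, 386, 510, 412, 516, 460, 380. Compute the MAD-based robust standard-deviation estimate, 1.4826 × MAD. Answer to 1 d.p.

Sorted: 380, 386, 390, 403, 412, 446, 450, 460, 469, 473, 510, 516, 550 → median = 450
|x − 450| sorted: 0, 4, 10, 19, 23, 38, 47, 60, 60, 64, 66, 70, 100 → MAD = 47
Robust SD ≈ 1.4826 × 47 = 69.682

69.7 ms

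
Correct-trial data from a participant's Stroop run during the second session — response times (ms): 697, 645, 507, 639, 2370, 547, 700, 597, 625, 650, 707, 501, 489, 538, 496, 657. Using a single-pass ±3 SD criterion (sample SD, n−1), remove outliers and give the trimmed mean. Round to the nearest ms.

n = 16, ΣRT = 11365, M = 710.312
Σ(x−M)² = 3027225.44; s = √(3027225.44/15) = 449.238
Cutoffs: 710.312 ± 3·449.238 → [-637.4, 2058.0]
Outside: 2370 → excluded.
Retained (n=15): Σ = 8995, mean = 8995/15 = 599.667

600 ms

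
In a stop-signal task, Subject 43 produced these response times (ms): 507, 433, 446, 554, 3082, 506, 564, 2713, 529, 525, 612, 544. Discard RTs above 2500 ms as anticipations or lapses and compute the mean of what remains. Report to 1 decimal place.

Excluded: 2713, 3082
Retained (n=10): Σ = 5220
Mean = 5220/10 = 522.0000

522.0 ms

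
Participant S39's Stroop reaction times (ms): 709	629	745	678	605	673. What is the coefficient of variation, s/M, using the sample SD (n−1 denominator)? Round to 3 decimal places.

0.076

n = 6, Σ = 4039, M = 673.1667
Σ(x−M)² = 13064.833; s = √(13064.833/5) = 51.1172
CV = 51.1172 / 673.1667 = 0.07594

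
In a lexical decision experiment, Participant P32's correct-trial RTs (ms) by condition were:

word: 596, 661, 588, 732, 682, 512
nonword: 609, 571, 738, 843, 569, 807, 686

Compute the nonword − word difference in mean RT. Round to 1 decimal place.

M(word) = 3771/6 = 628.500
M(nonword) = 4823/7 = 689.000
Difference = 689.000 − 628.500 = 60.500 ms

60.5 ms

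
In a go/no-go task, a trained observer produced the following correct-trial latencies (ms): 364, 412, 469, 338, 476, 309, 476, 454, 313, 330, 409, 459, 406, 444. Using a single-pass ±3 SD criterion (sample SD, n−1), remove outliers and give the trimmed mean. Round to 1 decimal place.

n = 14, ΣRT = 5659, M = 404.214
Σ(x−M)² = 50548.36; s = √(50548.36/13) = 62.357
Cutoffs: 404.214 ± 3·62.357 → [217.1, 591.3]
No RTs fall outside the cutoffs; all 14 retained. Mean = 5659/14 = 404.214

404.2 ms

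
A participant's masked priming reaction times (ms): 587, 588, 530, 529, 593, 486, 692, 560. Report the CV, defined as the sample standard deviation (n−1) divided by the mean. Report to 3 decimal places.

0.108

n = 8, Σ = 4565, M = 570.6250
Σ(x−M)² = 26459.875; s = √(26459.875/7) = 61.4816
CV = 61.4816 / 570.6250 = 0.10774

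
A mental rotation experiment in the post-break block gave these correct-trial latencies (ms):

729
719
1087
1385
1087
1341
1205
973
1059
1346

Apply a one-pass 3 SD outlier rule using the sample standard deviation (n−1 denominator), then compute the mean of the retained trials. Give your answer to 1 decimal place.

n = 10, ΣRT = 10931, M = 1093.100
Σ(x−M)² = 511320.90; s = √(511320.90/9) = 238.356
Cutoffs: 1093.100 ± 3·238.356 → [378.0, 1808.2]
No RTs fall outside the cutoffs; all 10 retained. Mean = 10931/10 = 1093.100

1093.1 ms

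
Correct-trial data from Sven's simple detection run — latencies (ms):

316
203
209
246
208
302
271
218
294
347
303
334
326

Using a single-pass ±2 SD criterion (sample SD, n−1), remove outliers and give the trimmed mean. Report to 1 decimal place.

275.2 ms

n = 13, ΣRT = 3577, M = 275.154
Σ(x−M)² = 32955.69; s = √(32955.69/12) = 52.405
Cutoffs: 275.154 ± 2·52.405 → [170.3, 380.0]
No RTs fall outside the cutoffs; all 13 retained. Mean = 3577/13 = 275.154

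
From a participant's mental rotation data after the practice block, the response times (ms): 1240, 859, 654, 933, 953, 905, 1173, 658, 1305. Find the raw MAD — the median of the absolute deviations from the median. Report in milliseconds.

240 ms

Sorted: 654, 658, 859, 905, 933, 953, 1173, 1240, 1305 → median = 933
|x − 933|: 307, 74, 279, 0, 20, 28, 240, 275, 372
Sorted deviations: 0, 20, 28, 74, 240, 275, 279, 307, 372 → MAD = 240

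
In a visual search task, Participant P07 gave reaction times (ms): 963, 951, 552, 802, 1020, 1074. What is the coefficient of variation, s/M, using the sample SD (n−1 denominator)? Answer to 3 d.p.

n = 6, Σ = 5362, M = 893.6667
Σ(x−M)² = 181713.333; s = √(181713.333/5) = 190.6375
CV = 190.6375 / 893.6667 = 0.21332

0.213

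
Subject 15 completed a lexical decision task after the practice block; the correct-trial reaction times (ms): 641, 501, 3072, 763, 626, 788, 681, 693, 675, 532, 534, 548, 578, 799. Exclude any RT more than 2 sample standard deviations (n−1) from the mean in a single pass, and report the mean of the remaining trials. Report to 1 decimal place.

643.0 ms

n = 14, ΣRT = 11431, M = 816.500
Σ(x−M)² = 5601247.50; s = √(5601247.50/13) = 656.403
Cutoffs: 816.500 ± 2·656.403 → [-496.3, 2129.3]
Outside: 3072 → excluded.
Retained (n=13): Σ = 8359, mean = 8359/13 = 643.000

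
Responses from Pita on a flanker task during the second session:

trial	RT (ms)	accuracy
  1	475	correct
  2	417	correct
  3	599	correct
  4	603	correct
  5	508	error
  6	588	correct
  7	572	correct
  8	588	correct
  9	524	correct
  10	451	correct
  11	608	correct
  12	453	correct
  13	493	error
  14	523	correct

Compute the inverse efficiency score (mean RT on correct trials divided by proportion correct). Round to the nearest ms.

622 ms

Correct trials (n=12): 475, 417, 599, 603, 588, 572, 588, 524, 451, 608, 453, 523
Mean correct RT = 6401/12 = 533.4167 ms
Proportion correct = 12/14
IES = 533.4167 / (12/14) = 622.319 ms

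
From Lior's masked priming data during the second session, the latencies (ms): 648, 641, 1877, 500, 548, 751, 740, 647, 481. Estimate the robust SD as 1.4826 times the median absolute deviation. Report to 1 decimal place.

Sorted: 481, 500, 548, 641, 647, 648, 740, 751, 1877 → median = 647
|x − 647| sorted: 0, 1, 6, 93, 99, 104, 147, 166, 1230 → MAD = 99
Robust SD ≈ 1.4826 × 99 = 146.777

146.8 ms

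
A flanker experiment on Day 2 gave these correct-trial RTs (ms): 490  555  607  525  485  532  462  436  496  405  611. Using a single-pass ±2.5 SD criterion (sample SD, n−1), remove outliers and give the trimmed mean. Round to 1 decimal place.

n = 11, ΣRT = 5604, M = 509.455
Σ(x−M)² = 42366.73; s = √(42366.73/10) = 65.090
Cutoffs: 509.455 ± 2.5·65.090 → [346.7, 672.2]
No RTs fall outside the cutoffs; all 11 retained. Mean = 5604/11 = 509.455

509.5 ms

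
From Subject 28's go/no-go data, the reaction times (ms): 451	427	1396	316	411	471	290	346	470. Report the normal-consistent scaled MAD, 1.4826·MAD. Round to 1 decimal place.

Sorted: 290, 316, 346, 411, 427, 451, 470, 471, 1396 → median = 427
|x − 427| sorted: 0, 16, 24, 43, 44, 81, 111, 137, 969 → MAD = 44
Robust SD ≈ 1.4826 × 44 = 65.234

65.2 ms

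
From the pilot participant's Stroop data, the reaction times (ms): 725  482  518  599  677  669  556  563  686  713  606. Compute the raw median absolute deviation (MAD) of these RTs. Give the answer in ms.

71 ms

Sorted: 482, 518, 556, 563, 599, 606, 669, 677, 686, 713, 725 → median = 606
|x − 606|: 119, 124, 88, 7, 71, 63, 50, 43, 80, 107, 0
Sorted deviations: 0, 7, 43, 50, 63, 71, 80, 88, 107, 119, 124 → MAD = 71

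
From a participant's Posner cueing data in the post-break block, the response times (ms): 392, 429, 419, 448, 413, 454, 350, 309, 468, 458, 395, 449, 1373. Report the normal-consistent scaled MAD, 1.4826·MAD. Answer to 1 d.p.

Sorted: 309, 350, 392, 395, 413, 419, 429, 448, 449, 454, 458, 468, 1373 → median = 429
|x − 429| sorted: 0, 10, 16, 19, 20, 25, 29, 34, 37, 39, 79, 120, 944 → MAD = 29
Robust SD ≈ 1.4826 × 29 = 42.995

43.0 ms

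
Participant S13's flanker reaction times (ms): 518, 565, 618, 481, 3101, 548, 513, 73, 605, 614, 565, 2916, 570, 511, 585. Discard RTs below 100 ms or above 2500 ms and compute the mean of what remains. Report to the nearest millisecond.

558 ms

Excluded: 73, 2916, 3101
Retained (n=12): Σ = 6693
Mean = 6693/12 = 557.7500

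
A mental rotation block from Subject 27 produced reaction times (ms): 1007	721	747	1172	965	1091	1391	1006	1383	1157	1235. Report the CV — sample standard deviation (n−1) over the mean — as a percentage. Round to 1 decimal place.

20.5%

n = 11, Σ = 11875, M = 1079.5455
Σ(x−M)² = 490866.727; s = √(490866.727/10) = 221.5551
CV = 221.5551 / 1079.5455 = 0.20523 = 20.523%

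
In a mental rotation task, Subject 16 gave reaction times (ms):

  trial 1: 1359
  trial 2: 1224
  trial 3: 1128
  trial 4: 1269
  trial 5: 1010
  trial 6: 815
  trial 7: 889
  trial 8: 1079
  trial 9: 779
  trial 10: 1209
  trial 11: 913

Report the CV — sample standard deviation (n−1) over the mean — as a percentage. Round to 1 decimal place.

18.4%

n = 11, Σ = 11674, M = 1061.2727
Σ(x−M)² = 379482.182; s = √(379482.182/10) = 194.8030
CV = 194.8030 / 1061.2727 = 0.18356 = 18.356%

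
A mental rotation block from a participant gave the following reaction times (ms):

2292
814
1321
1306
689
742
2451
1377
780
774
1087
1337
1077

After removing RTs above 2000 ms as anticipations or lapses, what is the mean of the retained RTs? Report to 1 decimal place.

Excluded: 2292, 2451
Retained (n=11): Σ = 11304
Mean = 11304/11 = 1027.6364

1027.6 ms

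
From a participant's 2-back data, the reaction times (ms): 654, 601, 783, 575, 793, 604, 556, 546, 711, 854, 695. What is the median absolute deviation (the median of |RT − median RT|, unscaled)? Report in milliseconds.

79 ms

Sorted: 546, 556, 575, 601, 604, 654, 695, 711, 783, 793, 854 → median = 654
|x − 654|: 0, 53, 129, 79, 139, 50, 98, 108, 57, 200, 41
Sorted deviations: 0, 41, 50, 53, 57, 79, 98, 108, 129, 139, 200 → MAD = 79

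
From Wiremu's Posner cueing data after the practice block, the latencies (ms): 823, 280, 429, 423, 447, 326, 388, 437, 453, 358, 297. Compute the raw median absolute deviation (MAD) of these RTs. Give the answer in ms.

Sorted: 280, 297, 326, 358, 388, 423, 429, 437, 447, 453, 823 → median = 423
|x − 423|: 400, 143, 6, 0, 24, 97, 35, 14, 30, 65, 126
Sorted deviations: 0, 6, 14, 24, 30, 35, 65, 97, 126, 143, 400 → MAD = 35

35 ms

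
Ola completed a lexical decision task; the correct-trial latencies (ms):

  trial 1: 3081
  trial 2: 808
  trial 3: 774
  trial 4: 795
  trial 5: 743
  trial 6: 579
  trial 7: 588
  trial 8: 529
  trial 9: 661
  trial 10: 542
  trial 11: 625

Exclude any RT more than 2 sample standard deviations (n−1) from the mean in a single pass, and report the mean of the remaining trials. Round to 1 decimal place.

664.4 ms

n = 11, ΣRT = 9725, M = 884.091
Σ(x−M)² = 5412926.91; s = √(5412926.91/10) = 735.726
Cutoffs: 884.091 ± 2·735.726 → [-587.4, 2355.5]
Outside: 3081 → excluded.
Retained (n=10): Σ = 6644, mean = 6644/10 = 664.400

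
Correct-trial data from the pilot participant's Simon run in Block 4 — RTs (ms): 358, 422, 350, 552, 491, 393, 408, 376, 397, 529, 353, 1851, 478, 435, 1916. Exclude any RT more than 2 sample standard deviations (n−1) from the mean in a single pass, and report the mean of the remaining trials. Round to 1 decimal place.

426.3 ms

n = 15, ΣRT = 9309, M = 620.600
Σ(x−M)² = 3736681.60; s = √(3736681.60/14) = 516.629
Cutoffs: 620.600 ± 2·516.629 → [-412.7, 1653.9]
Outside: 1851, 1916 → excluded.
Retained (n=13): Σ = 5542, mean = 5542/13 = 426.308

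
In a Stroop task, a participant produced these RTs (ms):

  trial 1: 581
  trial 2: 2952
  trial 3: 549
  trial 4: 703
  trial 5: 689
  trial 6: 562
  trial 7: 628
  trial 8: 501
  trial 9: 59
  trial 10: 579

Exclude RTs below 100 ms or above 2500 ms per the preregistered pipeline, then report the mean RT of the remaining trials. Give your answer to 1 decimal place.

599.0 ms

Excluded: 59, 2952
Retained (n=8): Σ = 4792
Mean = 4792/8 = 599.0000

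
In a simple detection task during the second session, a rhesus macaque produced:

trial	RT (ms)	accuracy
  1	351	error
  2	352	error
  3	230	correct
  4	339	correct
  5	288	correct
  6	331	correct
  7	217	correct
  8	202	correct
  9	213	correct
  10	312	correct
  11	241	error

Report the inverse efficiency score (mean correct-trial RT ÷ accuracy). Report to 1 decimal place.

Correct trials (n=8): 230, 339, 288, 331, 217, 202, 213, 312
Mean correct RT = 2132/8 = 266.5000 ms
Proportion correct = 8/11
IES = 266.5000 / (8/11) = 366.438 ms

366.4 ms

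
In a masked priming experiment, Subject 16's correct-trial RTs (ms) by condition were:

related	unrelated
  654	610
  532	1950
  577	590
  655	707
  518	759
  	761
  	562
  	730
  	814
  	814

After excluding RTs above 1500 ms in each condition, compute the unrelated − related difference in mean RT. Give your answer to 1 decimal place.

unrelated: exclude 1950
M(related) = 2936/5 = 587.200
M(unrelated) = 6347/9 = 705.222
Difference = 705.222 − 587.200 = 118.022 ms

118.0 ms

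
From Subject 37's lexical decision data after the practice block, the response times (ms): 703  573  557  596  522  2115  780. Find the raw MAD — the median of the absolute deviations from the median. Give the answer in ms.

Sorted: 522, 557, 573, 596, 703, 780, 2115 → median = 596
|x − 596|: 107, 23, 39, 0, 74, 1519, 184
Sorted deviations: 0, 23, 39, 74, 107, 184, 1519 → MAD = 74

74 ms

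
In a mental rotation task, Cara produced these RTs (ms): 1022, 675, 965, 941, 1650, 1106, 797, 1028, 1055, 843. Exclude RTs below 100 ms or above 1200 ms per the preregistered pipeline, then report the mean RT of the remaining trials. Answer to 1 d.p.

Excluded: 1650
Retained (n=9): Σ = 8432
Mean = 8432/9 = 936.8889

936.9 ms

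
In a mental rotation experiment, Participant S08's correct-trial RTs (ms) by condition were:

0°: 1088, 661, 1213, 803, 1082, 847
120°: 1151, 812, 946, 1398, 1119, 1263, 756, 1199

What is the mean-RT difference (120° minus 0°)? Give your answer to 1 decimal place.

M(0°) = 5694/6 = 949.000
M(120°) = 8644/8 = 1080.500
Difference = 1080.500 − 949.000 = 131.500 ms

131.5 ms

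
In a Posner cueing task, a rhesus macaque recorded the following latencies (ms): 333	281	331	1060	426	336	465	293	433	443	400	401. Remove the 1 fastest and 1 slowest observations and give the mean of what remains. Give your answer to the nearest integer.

Sorted: 281, 293, 331, 333, 336, 400, 401, 426, 433, 443, 465, 1060
Drop lowest 1 (281) and highest 1 (1060)
Remaining (n=10): Σ = 3861, mean = 3861/10 = 386.100

386 ms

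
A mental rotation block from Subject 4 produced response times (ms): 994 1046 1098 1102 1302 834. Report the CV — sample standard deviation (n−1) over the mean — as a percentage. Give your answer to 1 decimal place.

n = 6, Σ = 6376, M = 1062.6667
Σ(x−M)² = 117357.333; s = √(117357.333/5) = 153.2040
CV = 153.2040 / 1062.6667 = 0.14417 = 14.417%

14.4%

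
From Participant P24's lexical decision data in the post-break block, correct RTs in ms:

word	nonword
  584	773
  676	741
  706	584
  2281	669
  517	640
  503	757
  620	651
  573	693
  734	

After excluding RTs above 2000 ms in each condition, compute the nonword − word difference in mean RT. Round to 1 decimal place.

74.4 ms

word: exclude 2281
M(word) = 4913/8 = 614.125
M(nonword) = 5508/8 = 688.500
Difference = 688.500 − 614.125 = 74.375 ms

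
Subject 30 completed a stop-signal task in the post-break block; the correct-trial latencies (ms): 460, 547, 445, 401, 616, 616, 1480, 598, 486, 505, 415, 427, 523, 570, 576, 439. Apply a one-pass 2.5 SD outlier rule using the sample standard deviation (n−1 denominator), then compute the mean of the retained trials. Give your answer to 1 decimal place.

508.3 ms

n = 16, ΣRT = 9104, M = 569.000
Σ(x−M)² = 965076.00; s = √(965076.00/15) = 253.650
Cutoffs: 569.000 ± 2.5·253.650 → [-65.1, 1203.1]
Outside: 1480 → excluded.
Retained (n=15): Σ = 7624, mean = 7624/15 = 508.267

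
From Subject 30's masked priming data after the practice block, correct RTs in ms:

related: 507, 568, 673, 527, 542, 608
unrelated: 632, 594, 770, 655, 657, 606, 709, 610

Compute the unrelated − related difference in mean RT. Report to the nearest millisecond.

83 ms

M(related) = 3425/6 = 570.833
M(unrelated) = 5233/8 = 654.125
Difference = 654.125 − 570.833 = 83.292 ms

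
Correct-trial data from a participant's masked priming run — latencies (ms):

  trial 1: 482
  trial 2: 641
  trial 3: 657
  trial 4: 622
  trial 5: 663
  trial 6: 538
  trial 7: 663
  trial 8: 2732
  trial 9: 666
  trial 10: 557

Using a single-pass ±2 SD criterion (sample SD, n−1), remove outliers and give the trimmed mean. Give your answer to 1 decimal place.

n = 10, ΣRT = 8221, M = 822.100
Σ(x−M)² = 4089464.90; s = √(4089464.90/9) = 674.081
Cutoffs: 822.100 ± 2·674.081 → [-526.1, 2170.3]
Outside: 2732 → excluded.
Retained (n=9): Σ = 5489, mean = 5489/9 = 609.889

609.9 ms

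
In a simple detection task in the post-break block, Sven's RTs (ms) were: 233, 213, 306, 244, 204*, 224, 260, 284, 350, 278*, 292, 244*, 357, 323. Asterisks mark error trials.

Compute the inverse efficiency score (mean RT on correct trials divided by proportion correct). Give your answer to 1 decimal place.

357.1 ms

Correct trials (n=11): 233, 213, 306, 244, 224, 260, 284, 350, 292, 357, 323
Mean correct RT = 3086/11 = 280.5455 ms
Proportion correct = 11/14
IES = 280.5455 / (11/14) = 357.058 ms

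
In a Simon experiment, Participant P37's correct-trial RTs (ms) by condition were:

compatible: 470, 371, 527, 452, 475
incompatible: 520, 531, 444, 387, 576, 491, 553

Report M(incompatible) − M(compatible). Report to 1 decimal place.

41.3 ms

M(compatible) = 2295/5 = 459.000
M(incompatible) = 3502/7 = 500.286
Difference = 500.286 − 459.000 = 41.286 ms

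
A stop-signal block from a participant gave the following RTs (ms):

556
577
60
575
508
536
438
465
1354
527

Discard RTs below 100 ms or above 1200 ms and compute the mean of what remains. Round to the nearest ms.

Excluded: 60, 1354
Retained (n=8): Σ = 4182
Mean = 4182/8 = 522.7500

523 ms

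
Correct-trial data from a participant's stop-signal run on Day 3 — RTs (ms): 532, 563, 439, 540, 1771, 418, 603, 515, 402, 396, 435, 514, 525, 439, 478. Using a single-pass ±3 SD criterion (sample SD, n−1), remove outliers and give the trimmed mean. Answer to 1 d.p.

n = 15, ΣRT = 8570, M = 571.333
Σ(x−M)² = 1596657.33; s = √(1596657.33/14) = 337.708
Cutoffs: 571.333 ± 3·337.708 → [-441.8, 1584.5]
Outside: 1771 → excluded.
Retained (n=14): Σ = 6799, mean = 6799/14 = 485.643

485.6 ms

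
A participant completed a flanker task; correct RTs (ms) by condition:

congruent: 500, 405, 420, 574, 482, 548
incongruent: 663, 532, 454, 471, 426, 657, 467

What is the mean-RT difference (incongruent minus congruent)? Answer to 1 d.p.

36.1 ms

M(congruent) = 2929/6 = 488.167
M(incongruent) = 3670/7 = 524.286
Difference = 524.286 − 488.167 = 36.119 ms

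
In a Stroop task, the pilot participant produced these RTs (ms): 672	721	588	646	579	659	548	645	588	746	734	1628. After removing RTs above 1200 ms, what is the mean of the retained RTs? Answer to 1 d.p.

Excluded: 1628
Retained (n=11): Σ = 7126
Mean = 7126/11 = 647.8182

647.8 ms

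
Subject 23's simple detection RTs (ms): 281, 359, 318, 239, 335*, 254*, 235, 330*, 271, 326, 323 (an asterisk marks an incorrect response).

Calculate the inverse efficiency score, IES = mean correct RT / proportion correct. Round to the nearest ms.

404 ms

Correct trials (n=8): 281, 359, 318, 239, 235, 271, 326, 323
Mean correct RT = 2352/8 = 294.0000 ms
Proportion correct = 8/11
IES = 294.0000 / (8/11) = 404.250 ms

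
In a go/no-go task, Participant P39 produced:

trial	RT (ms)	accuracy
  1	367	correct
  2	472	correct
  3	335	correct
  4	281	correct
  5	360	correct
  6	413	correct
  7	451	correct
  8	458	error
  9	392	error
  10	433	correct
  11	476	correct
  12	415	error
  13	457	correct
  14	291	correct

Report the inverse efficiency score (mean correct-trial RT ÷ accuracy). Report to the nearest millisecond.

502 ms

Correct trials (n=11): 367, 472, 335, 281, 360, 413, 451, 433, 476, 457, 291
Mean correct RT = 4336/11 = 394.1818 ms
Proportion correct = 11/14
IES = 394.1818 / (11/14) = 501.686 ms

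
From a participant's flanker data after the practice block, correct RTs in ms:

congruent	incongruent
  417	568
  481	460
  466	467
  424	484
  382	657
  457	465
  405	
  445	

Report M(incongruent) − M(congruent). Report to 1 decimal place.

82.2 ms

M(congruent) = 3477/8 = 434.625
M(incongruent) = 3101/6 = 516.833
Difference = 516.833 − 434.625 = 82.208 ms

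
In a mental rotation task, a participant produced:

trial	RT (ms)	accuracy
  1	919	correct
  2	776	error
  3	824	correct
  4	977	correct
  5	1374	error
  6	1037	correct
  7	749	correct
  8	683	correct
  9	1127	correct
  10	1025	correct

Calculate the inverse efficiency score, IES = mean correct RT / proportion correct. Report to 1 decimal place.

Correct trials (n=8): 919, 824, 977, 1037, 749, 683, 1127, 1025
Mean correct RT = 7341/8 = 917.6250 ms
Proportion correct = 8/10
IES = 917.6250 / (8/10) = 1147.031 ms

1147.0 ms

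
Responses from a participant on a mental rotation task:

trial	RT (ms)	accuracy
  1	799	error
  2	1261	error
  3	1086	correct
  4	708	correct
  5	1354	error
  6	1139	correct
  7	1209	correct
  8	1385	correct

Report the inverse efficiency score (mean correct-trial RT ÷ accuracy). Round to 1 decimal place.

Correct trials (n=5): 1086, 708, 1139, 1209, 1385
Mean correct RT = 5527/5 = 1105.4000 ms
Proportion correct = 5/8
IES = 1105.4000 / (5/8) = 1768.640 ms

1768.6 ms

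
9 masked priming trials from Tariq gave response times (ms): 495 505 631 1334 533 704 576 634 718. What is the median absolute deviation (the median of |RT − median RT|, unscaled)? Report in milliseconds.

87 ms

Sorted: 495, 505, 533, 576, 631, 634, 704, 718, 1334 → median = 631
|x − 631|: 136, 126, 0, 703, 98, 73, 55, 3, 87
Sorted deviations: 0, 3, 55, 73, 87, 98, 126, 136, 703 → MAD = 87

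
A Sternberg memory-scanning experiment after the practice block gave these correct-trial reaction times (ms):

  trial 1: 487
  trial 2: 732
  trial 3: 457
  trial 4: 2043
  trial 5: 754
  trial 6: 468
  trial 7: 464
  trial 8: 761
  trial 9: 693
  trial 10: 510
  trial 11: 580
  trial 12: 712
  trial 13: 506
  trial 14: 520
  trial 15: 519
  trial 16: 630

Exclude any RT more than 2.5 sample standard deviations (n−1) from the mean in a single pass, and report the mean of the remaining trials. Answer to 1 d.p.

n = 16, ΣRT = 10836, M = 677.250
Σ(x−M)² = 2175357.00; s = √(2175357.00/15) = 380.820
Cutoffs: 677.250 ± 2.5·380.820 → [-274.8, 1629.3]
Outside: 2043 → excluded.
Retained (n=15): Σ = 8793, mean = 8793/15 = 586.200

586.2 ms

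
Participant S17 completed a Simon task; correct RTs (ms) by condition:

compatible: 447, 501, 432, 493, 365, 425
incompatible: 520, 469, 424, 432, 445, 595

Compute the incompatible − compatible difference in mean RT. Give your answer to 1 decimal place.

37.0 ms

M(compatible) = 2663/6 = 443.833
M(incompatible) = 2885/6 = 480.833
Difference = 480.833 − 443.833 = 37.000 ms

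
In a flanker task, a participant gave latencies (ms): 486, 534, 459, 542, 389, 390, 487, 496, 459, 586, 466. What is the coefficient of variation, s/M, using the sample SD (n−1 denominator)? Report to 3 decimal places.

n = 11, Σ = 5294, M = 481.2727
Σ(x−M)² = 35778.182; s = √(35778.182/10) = 59.8149
CV = 59.8149 / 481.2727 = 0.12428

0.124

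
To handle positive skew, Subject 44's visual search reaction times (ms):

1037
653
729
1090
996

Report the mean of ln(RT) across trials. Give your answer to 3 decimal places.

6.783

ln(RT): 6.9441, 6.4816, 6.5917, 6.9939, 6.9037
Σ ln(RT) = 33.9150
Mean = 33.9150/5 = 6.78300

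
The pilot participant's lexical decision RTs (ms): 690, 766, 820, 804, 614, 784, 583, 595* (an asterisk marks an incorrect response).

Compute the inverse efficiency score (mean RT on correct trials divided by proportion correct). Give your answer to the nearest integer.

Correct trials (n=7): 690, 766, 820, 804, 614, 784, 583
Mean correct RT = 5061/7 = 723.0000 ms
Proportion correct = 7/8
IES = 723.0000 / (7/8) = 826.286 ms

826 ms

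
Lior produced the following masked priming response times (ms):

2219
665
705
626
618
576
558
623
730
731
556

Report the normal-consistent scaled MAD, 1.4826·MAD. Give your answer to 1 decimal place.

100.8 ms

Sorted: 556, 558, 576, 618, 623, 626, 665, 705, 730, 731, 2219 → median = 626
|x − 626| sorted: 0, 3, 8, 39, 50, 68, 70, 79, 104, 105, 1593 → MAD = 68
Robust SD ≈ 1.4826 × 68 = 100.817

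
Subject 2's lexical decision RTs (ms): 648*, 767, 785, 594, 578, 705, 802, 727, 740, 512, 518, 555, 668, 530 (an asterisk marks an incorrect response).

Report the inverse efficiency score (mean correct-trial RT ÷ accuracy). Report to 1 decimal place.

702.6 ms

Correct trials (n=13): 767, 785, 594, 578, 705, 802, 727, 740, 512, 518, 555, 668, 530
Mean correct RT = 8481/13 = 652.3846 ms
Proportion correct = 13/14
IES = 652.3846 / (13/14) = 702.568 ms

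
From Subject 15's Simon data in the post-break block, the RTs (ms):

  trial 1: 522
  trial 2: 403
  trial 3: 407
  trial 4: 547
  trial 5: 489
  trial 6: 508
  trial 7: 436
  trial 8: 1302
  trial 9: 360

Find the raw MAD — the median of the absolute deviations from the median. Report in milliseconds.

Sorted: 360, 403, 407, 436, 489, 508, 522, 547, 1302 → median = 489
|x − 489|: 33, 86, 82, 58, 0, 19, 53, 813, 129
Sorted deviations: 0, 19, 33, 53, 58, 82, 86, 129, 813 → MAD = 58

58 ms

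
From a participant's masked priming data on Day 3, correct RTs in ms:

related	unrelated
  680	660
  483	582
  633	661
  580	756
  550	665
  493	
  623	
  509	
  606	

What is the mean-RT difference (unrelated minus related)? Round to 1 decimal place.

M(related) = 5157/9 = 573.000
M(unrelated) = 3324/5 = 664.800
Difference = 664.800 − 573.000 = 91.800 ms

91.8 ms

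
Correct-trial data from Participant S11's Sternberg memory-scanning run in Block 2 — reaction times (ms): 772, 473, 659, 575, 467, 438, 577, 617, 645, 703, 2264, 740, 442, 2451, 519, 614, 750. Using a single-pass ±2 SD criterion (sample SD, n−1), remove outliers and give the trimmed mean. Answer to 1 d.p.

n = 17, ΣRT = 13706, M = 806.235
Σ(x−M)² = 5653061.06; s = √(5653061.06/16) = 594.404
Cutoffs: 806.235 ± 2·594.404 → [-382.6, 1995.0]
Outside: 2264, 2451 → excluded.
Retained (n=15): Σ = 8991, mean = 8991/15 = 599.400

599.4 ms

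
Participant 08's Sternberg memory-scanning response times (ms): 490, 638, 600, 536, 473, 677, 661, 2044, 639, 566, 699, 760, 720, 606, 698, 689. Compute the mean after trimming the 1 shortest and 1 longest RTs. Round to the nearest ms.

641 ms

Sorted: 473, 490, 536, 566, 600, 606, 638, 639, 661, 677, 689, 698, 699, 720, 760, 2044
Drop lowest 1 (473) and highest 1 (2044)
Remaining (n=14): Σ = 8979, mean = 8979/14 = 641.357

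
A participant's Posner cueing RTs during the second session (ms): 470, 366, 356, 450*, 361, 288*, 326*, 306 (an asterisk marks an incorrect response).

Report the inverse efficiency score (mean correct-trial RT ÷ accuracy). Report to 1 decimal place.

594.9 ms

Correct trials (n=5): 470, 366, 356, 361, 306
Mean correct RT = 1859/5 = 371.8000 ms
Proportion correct = 5/8
IES = 371.8000 / (5/8) = 594.880 ms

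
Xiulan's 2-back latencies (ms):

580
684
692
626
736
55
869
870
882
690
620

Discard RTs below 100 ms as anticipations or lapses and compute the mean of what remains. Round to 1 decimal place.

724.9 ms

Excluded: 55
Retained (n=10): Σ = 7249
Mean = 7249/10 = 724.9000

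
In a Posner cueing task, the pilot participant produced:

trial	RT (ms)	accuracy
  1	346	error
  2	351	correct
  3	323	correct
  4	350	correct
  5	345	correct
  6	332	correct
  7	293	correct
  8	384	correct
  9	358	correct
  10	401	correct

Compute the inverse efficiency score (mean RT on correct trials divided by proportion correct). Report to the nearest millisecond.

Correct trials (n=9): 351, 323, 350, 345, 332, 293, 384, 358, 401
Mean correct RT = 3137/9 = 348.5556 ms
Proportion correct = 9/10
IES = 348.5556 / (9/10) = 387.284 ms

387 ms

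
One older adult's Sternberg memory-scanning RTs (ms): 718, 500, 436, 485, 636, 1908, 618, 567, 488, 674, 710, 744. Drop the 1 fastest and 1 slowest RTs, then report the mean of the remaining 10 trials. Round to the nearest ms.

Sorted: 436, 485, 488, 500, 567, 618, 636, 674, 710, 718, 744, 1908
Drop lowest 1 (436) and highest 1 (1908)
Remaining (n=10): Σ = 6140, mean = 6140/10 = 614.000

614 ms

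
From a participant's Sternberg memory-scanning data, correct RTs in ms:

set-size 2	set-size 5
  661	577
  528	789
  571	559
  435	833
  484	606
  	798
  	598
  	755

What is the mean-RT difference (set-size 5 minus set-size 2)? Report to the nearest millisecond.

M(set-size 2) = 2679/5 = 535.800
M(set-size 5) = 5515/8 = 689.375
Difference = 689.375 − 535.800 = 153.575 ms

154 ms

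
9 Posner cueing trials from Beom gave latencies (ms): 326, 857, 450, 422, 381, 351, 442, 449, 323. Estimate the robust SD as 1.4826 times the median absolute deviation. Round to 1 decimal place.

60.8 ms

Sorted: 323, 326, 351, 381, 422, 442, 449, 450, 857 → median = 422
|x − 422| sorted: 0, 20, 27, 28, 41, 71, 96, 99, 435 → MAD = 41
Robust SD ≈ 1.4826 × 41 = 60.787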